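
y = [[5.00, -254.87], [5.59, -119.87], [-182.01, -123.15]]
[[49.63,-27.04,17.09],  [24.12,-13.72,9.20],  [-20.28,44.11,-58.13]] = y @ [[0.24, -0.31, 0.36], [-0.19, 0.1, -0.06]]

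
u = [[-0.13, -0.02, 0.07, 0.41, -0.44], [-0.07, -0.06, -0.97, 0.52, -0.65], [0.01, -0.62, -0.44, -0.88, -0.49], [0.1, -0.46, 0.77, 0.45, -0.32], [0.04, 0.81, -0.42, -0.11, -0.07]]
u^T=[[-0.13, -0.07, 0.01, 0.10, 0.04],[-0.02, -0.06, -0.62, -0.46, 0.81],[0.07, -0.97, -0.44, 0.77, -0.42],[0.41, 0.52, -0.88, 0.45, -0.11],[-0.44, -0.65, -0.49, -0.32, -0.07]]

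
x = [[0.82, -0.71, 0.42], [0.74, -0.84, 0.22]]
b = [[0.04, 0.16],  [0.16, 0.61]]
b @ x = [[0.15, -0.16, 0.05], [0.58, -0.63, 0.2]]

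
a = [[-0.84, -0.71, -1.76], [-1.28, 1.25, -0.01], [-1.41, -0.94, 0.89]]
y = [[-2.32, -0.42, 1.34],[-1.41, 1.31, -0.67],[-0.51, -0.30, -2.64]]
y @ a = [[0.60, -0.14, 5.28], [0.45, 3.27, 1.87], [4.53, 2.47, -1.45]]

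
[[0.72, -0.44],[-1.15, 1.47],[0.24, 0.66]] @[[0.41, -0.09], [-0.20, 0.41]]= [[0.38, -0.25], [-0.77, 0.71], [-0.03, 0.25]]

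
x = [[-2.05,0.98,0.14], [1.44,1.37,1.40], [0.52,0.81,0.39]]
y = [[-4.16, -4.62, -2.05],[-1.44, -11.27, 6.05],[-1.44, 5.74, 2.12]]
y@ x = [[0.81,-12.07,-7.85], [-10.13,-11.95,-13.62], [12.32,8.17,8.66]]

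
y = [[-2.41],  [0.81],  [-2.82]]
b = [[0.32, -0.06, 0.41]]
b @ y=[[-1.98]]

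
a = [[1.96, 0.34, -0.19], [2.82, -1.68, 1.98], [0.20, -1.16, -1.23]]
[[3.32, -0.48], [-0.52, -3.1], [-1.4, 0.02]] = a@ [[1.31, -0.39],[1.94, 0.52],[-0.48, -0.57]]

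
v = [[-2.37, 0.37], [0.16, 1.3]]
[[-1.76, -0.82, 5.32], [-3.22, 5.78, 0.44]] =v @ [[0.35, 1.02, -2.15], [-2.52, 4.32, 0.6]]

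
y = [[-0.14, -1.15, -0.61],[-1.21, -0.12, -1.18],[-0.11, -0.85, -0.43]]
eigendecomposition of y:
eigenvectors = [[0.59, 0.65, 0.5], [0.68, 0.28, -0.78], [0.43, -0.70, 0.37]]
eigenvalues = [-1.92, 0.02, 1.21]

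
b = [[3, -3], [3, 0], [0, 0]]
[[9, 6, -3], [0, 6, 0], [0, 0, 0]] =b @[[0, 2, 0], [-3, 0, 1]]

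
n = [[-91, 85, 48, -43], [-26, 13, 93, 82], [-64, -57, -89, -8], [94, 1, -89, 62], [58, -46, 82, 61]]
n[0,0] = -91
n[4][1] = -46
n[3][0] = 94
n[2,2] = -89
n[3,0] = 94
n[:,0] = [-91, -26, -64, 94, 58]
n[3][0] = 94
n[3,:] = [94, 1, -89, 62]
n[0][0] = -91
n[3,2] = -89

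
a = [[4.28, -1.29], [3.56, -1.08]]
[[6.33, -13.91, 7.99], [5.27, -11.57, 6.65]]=a@[[1.37, -3.06, 1.9], [-0.36, 0.63, 0.11]]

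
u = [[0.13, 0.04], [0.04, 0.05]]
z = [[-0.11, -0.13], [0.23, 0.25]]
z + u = [[0.02, -0.09], [0.27, 0.3]]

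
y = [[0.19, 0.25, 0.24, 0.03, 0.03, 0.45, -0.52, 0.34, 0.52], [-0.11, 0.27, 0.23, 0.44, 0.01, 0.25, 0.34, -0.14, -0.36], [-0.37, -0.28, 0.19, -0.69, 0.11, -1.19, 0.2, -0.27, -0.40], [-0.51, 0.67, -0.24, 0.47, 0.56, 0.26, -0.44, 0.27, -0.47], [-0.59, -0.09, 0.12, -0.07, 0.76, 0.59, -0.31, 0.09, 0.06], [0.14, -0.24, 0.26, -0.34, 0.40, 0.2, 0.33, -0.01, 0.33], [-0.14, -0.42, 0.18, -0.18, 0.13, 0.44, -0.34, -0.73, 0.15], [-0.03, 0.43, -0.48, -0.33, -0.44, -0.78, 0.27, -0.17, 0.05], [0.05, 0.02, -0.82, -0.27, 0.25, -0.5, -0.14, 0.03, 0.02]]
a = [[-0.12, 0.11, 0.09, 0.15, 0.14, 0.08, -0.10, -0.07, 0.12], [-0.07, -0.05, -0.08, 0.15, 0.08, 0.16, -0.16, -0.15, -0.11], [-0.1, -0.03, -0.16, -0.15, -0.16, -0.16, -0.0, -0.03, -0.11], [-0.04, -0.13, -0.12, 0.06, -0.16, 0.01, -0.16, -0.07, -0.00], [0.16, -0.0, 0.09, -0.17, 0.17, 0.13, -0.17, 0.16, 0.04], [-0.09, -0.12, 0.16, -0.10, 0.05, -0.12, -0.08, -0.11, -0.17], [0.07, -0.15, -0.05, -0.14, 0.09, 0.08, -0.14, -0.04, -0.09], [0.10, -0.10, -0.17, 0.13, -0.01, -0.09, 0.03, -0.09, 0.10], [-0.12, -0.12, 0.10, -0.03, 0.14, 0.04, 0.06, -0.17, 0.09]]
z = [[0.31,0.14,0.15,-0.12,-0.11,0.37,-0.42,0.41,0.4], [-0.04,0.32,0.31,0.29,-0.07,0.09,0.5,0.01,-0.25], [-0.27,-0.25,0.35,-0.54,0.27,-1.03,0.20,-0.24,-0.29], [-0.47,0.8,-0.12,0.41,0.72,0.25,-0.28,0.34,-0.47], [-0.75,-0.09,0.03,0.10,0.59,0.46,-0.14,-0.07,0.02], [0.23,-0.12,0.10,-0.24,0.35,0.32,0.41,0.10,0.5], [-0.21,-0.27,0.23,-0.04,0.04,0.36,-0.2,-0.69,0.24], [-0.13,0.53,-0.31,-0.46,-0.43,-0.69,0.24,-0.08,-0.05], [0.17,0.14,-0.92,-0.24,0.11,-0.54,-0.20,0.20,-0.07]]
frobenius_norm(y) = 3.42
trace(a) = -0.36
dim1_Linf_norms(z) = [0.42, 0.5, 1.03, 0.8, 0.75, 0.5, 0.69, 0.69, 0.92]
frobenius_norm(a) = 1.02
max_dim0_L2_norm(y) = 1.79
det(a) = 0.00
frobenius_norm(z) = 3.29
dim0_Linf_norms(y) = [0.59, 0.67, 0.82, 0.69, 0.76, 1.19, 0.52, 0.73, 0.52]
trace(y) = 1.59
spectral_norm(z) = 1.87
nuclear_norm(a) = 2.62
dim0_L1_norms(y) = [2.13, 2.67, 2.76, 2.82, 2.69, 4.66, 2.89, 2.05, 2.36]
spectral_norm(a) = 0.53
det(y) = 0.01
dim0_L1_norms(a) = [0.87, 0.81, 1.02, 1.08, 1.0, 0.87, 0.9, 0.89, 0.83]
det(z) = -0.00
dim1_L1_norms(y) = [2.57, 2.15, 3.7, 3.89, 2.68, 2.25, 2.71, 2.98, 2.1]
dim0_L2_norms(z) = [1.05, 1.1, 1.12, 0.95, 1.13, 1.57, 0.93, 0.94, 0.92]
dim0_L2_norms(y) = [0.91, 1.04, 1.11, 1.11, 1.16, 1.79, 1.02, 0.92, 0.96]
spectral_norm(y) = 2.17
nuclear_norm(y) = 8.51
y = z + a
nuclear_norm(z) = 8.44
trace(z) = 1.95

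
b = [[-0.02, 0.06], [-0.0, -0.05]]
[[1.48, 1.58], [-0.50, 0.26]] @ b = [[-0.03,0.01], [0.01,-0.04]]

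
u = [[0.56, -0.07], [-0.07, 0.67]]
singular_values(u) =[0.7, 0.53]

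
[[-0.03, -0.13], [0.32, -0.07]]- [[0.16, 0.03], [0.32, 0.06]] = [[-0.19,-0.16], [0.0,-0.13]]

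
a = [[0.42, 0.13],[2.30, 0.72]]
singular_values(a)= [2.45, 0.0]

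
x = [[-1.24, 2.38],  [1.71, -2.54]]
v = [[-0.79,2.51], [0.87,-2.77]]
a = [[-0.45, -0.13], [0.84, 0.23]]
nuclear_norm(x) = 4.29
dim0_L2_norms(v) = [1.18, 3.74]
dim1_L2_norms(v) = [2.63, 2.9]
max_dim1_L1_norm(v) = 3.64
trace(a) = -0.22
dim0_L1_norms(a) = [1.29, 0.36]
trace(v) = -3.56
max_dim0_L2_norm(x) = 3.48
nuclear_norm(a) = 0.99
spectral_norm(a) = 0.99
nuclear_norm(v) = 3.92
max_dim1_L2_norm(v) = 2.9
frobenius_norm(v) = 3.92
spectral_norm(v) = 3.92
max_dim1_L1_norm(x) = 4.25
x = v + a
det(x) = -0.92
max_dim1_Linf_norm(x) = 2.54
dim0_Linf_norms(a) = [0.84, 0.23]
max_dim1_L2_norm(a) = 0.87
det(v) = 0.00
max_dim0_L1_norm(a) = 1.29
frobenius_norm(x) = 4.07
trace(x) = -3.78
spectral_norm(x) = 4.07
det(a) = 0.01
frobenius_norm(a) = 0.99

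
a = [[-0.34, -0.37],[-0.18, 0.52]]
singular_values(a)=[0.64, 0.38]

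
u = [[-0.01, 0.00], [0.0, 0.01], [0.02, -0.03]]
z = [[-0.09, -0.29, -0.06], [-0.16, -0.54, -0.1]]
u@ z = [[0.00, 0.00, 0.00], [-0.00, -0.01, -0.0], [0.00, 0.01, 0.0]]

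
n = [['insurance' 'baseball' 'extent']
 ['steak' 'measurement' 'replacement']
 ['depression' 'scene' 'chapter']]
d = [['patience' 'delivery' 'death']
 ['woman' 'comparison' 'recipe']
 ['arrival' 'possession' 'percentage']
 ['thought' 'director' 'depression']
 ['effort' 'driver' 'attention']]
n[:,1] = ['baseball', 'measurement', 'scene']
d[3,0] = 'thought'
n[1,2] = 'replacement'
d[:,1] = ['delivery', 'comparison', 'possession', 'director', 'driver']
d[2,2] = 'percentage'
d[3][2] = 'depression'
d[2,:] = ['arrival', 'possession', 'percentage']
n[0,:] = ['insurance', 'baseball', 'extent']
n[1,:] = ['steak', 'measurement', 'replacement']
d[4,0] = 'effort'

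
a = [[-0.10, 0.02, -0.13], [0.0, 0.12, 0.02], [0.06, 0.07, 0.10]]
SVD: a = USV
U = [[-0.73, -0.5, 0.47], [0.24, -0.83, -0.51], [0.64, -0.26, 0.73]]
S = [0.21, 0.13, 0.0]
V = [[0.54, 0.29, 0.79],[0.26, -0.95, 0.17],[-0.8, -0.11, 0.59]]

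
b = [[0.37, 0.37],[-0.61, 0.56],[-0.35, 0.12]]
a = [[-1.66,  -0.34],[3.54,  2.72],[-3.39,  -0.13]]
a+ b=[[-1.29, 0.03], [2.93, 3.28], [-3.74, -0.01]]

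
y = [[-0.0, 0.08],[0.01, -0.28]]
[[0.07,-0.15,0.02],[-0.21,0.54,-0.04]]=y @ [[3.32,  0.27,  1.69], [0.88,  -1.92,  0.19]]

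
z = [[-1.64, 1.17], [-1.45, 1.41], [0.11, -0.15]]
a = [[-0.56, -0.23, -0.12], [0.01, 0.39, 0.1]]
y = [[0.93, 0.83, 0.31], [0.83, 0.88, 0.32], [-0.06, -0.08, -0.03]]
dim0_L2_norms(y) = [1.25, 1.21, 0.45]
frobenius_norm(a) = 0.74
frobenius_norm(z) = 2.86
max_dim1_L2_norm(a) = 0.62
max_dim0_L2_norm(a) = 0.56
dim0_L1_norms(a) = [0.57, 0.62, 0.22]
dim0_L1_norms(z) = [3.2, 2.73]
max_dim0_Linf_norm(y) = 0.93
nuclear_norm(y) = 1.87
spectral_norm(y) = 1.79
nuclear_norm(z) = 3.07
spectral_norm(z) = 2.85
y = z @ a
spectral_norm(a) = 0.65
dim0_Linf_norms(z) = [1.64, 1.41]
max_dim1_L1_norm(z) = 2.86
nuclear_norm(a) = 1.00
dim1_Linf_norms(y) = [0.93, 0.88, 0.08]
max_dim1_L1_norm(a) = 0.91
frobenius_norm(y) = 1.80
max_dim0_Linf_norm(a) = 0.56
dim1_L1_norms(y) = [2.07, 2.03, 0.17]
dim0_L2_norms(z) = [2.19, 1.84]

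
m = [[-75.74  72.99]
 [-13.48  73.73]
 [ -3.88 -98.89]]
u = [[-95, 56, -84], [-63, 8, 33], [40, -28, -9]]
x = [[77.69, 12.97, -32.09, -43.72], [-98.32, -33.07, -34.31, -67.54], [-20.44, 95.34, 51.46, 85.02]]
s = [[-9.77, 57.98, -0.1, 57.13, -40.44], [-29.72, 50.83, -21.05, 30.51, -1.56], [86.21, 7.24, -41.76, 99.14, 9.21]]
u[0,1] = 56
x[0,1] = 12.97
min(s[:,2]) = -41.76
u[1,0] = -63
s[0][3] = 57.13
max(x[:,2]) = 51.46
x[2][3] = 85.02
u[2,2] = -9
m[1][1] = 73.73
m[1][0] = -13.48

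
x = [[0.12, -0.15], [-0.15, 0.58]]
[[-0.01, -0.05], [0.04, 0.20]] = x @ [[0.01, 0.07], [0.07, 0.37]]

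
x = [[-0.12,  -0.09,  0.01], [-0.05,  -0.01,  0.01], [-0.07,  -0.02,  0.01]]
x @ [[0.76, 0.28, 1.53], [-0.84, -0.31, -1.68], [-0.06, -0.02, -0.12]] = [[-0.02, -0.01, -0.03], [-0.03, -0.01, -0.06], [-0.04, -0.01, -0.07]]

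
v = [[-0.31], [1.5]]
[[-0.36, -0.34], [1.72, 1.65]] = v @[[1.15, 1.1]]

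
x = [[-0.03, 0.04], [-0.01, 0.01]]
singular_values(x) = [0.05, 0.0]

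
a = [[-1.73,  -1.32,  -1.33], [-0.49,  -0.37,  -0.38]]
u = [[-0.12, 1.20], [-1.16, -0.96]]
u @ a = [[-0.38, -0.29, -0.30], [2.48, 1.89, 1.91]]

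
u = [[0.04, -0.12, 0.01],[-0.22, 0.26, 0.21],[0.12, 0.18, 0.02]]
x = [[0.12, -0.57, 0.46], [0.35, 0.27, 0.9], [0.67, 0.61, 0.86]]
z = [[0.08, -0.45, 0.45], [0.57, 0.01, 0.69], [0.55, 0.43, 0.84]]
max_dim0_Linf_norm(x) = 0.9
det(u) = -0.01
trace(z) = 0.93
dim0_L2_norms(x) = [0.77, 0.88, 1.33]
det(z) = 0.13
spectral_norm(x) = 1.59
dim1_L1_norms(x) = [1.15, 1.52, 2.14]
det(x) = -0.20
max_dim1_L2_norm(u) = 0.4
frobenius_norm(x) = 1.77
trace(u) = 0.32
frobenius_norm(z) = 1.55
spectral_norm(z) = 1.42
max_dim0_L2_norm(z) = 1.18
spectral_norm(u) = 0.42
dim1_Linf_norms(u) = [0.12, 0.26, 0.18]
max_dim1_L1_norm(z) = 1.82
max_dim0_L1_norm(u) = 0.56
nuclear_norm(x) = 2.50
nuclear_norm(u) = 0.69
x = z + u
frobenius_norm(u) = 0.47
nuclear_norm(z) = 2.18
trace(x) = 1.25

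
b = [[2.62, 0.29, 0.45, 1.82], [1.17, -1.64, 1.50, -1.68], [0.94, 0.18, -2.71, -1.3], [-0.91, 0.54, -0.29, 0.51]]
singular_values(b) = [3.46, 3.13, 3.04, 0.0]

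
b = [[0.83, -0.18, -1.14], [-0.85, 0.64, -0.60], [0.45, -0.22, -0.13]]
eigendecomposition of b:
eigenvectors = [[-0.13+0.31j, -0.13-0.31j, (0.48+0j)], [(-0.92+0j), -0.92-0.00j, (0.85+0j)], [(0.22+0.08j), 0.22-0.08j, (0.21+0j)]]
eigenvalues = [(0.67+0.34j), (0.67-0.34j), (0.01+0j)]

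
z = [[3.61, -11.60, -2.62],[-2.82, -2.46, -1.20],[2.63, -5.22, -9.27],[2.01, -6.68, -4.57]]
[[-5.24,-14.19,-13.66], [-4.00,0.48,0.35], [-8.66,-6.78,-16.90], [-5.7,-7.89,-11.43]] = z @ [[0.65, -0.96, -1.12],[0.46, 0.94, 0.56],[0.86, -0.07, 1.19]]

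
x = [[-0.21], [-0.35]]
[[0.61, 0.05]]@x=[[-0.15]]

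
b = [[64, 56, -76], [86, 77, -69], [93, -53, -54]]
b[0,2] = -76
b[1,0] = 86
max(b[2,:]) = 93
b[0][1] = 56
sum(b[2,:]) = -14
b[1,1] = 77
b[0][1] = 56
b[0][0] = 64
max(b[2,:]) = 93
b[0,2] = -76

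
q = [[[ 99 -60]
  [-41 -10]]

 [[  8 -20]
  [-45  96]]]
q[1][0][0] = 8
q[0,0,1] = -60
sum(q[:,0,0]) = 107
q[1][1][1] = 96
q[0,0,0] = 99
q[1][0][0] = 8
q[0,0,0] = 99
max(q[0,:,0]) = 99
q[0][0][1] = -60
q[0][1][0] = -41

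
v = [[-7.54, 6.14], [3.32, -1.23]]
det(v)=-11.111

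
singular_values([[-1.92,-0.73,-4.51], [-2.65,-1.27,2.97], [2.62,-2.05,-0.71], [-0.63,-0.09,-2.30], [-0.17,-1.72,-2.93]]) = [6.68, 4.24, 2.86]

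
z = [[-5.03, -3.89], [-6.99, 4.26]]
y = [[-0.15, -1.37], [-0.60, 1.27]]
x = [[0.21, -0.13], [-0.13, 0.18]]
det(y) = -1.01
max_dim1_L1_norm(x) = 0.34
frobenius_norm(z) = 10.37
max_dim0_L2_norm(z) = 8.61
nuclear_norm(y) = 2.43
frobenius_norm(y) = 1.97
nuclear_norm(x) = 0.39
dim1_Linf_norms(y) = [1.37, 1.27]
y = x @ z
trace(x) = 0.39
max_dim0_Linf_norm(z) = 6.99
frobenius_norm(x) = 0.33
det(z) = -48.62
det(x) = 0.02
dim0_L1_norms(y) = [0.75, 2.64]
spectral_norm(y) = 1.89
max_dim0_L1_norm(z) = 12.02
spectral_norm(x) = 0.33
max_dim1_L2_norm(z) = 8.19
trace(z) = -0.77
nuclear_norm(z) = 14.31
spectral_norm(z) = 8.75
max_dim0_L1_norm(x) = 0.34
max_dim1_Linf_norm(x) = 0.21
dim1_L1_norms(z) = [8.92, 11.25]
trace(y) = 1.12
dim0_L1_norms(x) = [0.34, 0.31]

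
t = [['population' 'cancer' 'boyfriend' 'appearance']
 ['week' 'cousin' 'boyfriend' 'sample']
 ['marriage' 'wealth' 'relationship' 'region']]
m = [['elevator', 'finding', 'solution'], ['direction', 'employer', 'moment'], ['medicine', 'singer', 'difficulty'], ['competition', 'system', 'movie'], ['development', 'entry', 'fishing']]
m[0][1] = 'finding'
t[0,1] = 'cancer'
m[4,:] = ['development', 'entry', 'fishing']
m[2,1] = 'singer'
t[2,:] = ['marriage', 'wealth', 'relationship', 'region']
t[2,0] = 'marriage'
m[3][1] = 'system'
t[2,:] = ['marriage', 'wealth', 'relationship', 'region']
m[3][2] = 'movie'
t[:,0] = ['population', 'week', 'marriage']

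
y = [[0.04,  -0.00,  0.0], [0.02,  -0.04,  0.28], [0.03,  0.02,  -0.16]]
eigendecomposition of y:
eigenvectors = [[0.00,  0.00,  0.63], [0.87,  -0.99,  0.75], [-0.49,  -0.13,  0.17]]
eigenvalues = [-0.2, -0.0, 0.04]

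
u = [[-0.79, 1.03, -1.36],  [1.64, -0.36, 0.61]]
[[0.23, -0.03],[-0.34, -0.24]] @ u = [[-0.23,  0.25,  -0.33], [-0.12,  -0.26,  0.32]]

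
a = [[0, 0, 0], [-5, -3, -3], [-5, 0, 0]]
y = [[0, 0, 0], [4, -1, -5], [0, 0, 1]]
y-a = [[0, 0, 0], [9, 2, -2], [5, 0, 1]]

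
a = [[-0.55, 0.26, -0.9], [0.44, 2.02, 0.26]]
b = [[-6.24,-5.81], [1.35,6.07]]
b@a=[[0.88, -13.36, 4.11], [1.93, 12.61, 0.36]]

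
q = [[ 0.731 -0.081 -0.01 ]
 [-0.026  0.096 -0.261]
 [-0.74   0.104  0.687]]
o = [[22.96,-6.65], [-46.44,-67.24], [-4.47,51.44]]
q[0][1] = -0.081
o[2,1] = 51.44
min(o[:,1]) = -67.24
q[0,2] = -0.01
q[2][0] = -0.74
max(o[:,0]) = 22.96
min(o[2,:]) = -4.47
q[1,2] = -0.261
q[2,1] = 0.104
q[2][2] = 0.687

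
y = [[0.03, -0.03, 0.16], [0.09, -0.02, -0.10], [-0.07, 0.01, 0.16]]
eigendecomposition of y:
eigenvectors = [[0.79+0.00j, 0.79-0.00j, 0.38+0.00j], [(0.06-0.41j), 0.06+0.41j, 0.92+0.00j], [0.27+0.37j, 0.27-0.37j, 0.11+0.00j]]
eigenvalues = [(0.08+0.09j), (0.08-0.09j), (0.01+0j)]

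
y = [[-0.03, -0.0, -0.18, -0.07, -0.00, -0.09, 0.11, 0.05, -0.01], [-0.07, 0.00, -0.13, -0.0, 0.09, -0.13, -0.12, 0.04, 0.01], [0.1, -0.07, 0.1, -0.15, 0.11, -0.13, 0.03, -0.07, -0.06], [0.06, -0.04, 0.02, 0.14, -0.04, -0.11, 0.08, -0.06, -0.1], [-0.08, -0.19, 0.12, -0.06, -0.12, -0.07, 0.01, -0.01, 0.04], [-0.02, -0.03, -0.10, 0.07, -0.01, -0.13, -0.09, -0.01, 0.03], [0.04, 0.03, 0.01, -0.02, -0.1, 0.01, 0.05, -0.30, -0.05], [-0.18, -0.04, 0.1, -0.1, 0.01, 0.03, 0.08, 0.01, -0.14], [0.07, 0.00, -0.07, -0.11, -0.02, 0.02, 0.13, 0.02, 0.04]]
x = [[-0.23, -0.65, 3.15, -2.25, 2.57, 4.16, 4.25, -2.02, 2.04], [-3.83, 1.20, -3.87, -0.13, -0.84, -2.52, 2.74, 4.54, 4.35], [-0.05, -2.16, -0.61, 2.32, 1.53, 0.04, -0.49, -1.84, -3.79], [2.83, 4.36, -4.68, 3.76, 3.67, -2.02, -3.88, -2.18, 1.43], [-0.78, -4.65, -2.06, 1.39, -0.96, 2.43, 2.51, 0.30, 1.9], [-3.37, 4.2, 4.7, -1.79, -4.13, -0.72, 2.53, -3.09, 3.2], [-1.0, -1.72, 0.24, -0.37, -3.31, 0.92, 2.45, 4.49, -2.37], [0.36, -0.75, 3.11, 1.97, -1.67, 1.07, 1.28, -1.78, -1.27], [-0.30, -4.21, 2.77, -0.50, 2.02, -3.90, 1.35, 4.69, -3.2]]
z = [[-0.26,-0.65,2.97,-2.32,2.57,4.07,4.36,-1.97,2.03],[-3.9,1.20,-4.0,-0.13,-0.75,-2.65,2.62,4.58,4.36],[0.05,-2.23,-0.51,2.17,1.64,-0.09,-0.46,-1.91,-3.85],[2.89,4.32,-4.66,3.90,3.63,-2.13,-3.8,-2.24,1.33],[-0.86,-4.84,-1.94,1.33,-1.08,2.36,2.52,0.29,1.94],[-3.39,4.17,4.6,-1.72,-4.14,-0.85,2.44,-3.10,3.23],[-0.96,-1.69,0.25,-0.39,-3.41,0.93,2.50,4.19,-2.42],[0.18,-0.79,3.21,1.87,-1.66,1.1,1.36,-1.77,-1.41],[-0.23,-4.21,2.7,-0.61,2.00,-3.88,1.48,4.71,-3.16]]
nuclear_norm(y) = 2.04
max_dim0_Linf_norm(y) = 0.3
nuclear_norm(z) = 60.89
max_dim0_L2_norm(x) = 9.53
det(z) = 1388112.30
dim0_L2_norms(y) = [0.26, 0.21, 0.31, 0.28, 0.22, 0.28, 0.26, 0.32, 0.2]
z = x + y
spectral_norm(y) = 0.41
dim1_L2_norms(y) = [0.25, 0.25, 0.29, 0.24, 0.29, 0.21, 0.33, 0.28, 0.2]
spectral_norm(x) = 13.43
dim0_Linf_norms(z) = [3.9, 4.84, 4.66, 3.9, 4.14, 4.07, 4.36, 4.71, 4.36]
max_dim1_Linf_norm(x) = 4.7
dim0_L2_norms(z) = [6.07, 9.36, 9.45, 5.84, 7.73, 7.18, 7.94, 9.28, 8.47]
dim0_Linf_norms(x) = [3.83, 4.65, 4.7, 3.76, 4.13, 4.16, 4.25, 4.69, 4.35]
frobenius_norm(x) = 24.06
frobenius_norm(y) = 0.79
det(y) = 0.00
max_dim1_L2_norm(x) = 10.12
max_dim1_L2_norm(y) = 0.33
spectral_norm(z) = 13.46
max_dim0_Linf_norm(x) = 4.7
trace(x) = -0.09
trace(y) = 0.06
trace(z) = -0.03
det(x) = 853322.53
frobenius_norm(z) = 24.08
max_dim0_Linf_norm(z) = 4.84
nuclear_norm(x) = 60.59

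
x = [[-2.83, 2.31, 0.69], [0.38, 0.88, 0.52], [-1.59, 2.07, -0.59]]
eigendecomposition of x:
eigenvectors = [[-0.70, -0.06, 0.49], [0.17, 0.25, 0.77], [-0.69, -0.97, 0.41]]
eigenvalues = [-2.72, -1.22, 1.4]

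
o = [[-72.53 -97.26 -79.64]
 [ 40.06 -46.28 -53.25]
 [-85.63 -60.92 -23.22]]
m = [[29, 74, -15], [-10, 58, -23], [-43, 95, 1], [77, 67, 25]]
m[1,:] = [-10, 58, -23]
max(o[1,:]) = 40.06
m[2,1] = 95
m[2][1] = 95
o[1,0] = 40.06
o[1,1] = -46.28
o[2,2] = -23.22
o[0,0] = -72.53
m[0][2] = -15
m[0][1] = 74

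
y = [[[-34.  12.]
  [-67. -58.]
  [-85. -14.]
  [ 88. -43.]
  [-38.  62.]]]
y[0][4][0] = -38.0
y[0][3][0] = 88.0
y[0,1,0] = -67.0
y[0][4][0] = -38.0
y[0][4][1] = 62.0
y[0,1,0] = -67.0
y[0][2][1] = -14.0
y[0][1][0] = -67.0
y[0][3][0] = 88.0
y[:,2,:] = [[-85.0, -14.0]]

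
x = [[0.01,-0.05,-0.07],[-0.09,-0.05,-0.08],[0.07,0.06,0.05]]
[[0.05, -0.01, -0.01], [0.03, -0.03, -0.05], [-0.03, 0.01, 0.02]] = x @ [[0.21, 0.18, 0.31], [-0.43, -0.28, -0.43], [-0.37, 0.34, 0.55]]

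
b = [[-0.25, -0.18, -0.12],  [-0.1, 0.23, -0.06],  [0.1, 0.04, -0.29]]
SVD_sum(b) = [[-0.22, -0.22, -0.08], [0.05, 0.05, 0.02], [0.02, 0.02, 0.01]] + [[0.00, 0.02, -0.05], [0.0, 0.03, -0.11], [0.01, 0.08, -0.28]] + [[-0.03, 0.03, 0.01],[-0.16, 0.14, 0.04],[0.07, -0.06, -0.02]]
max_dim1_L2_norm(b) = 0.33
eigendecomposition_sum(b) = [[(0.02+0j),(-0.09+0j),(0.01+0j)], [-0.05+0.00j,0.25-0.00j,(-0.02+0j)], [-0.00+0.00j,0.00-0.00j,-0.00+0.00j]] + [[-0.13+0.06j, -0.05+0.02j, -0.06-0.16j], [(-0.02+0.02j), (-0.01+0.01j), -0.02-0.03j], [0.05+0.12j, 0.02+0.04j, (-0.14+0.06j)]] + [[-0.13-0.06j, (-0.05-0.02j), -0.06+0.16j], [-0.02-0.02j, (-0.01-0.01j), (-0.02+0.03j)], [(0.05-0.12j), (0.02-0.04j), (-0.14-0.06j)]]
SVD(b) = [[0.97, 0.17, -0.18],  [-0.23, 0.37, -0.90],  [-0.08, 0.91, 0.40]] @ diag([0.33355812178204786, 0.32088220091973585, 0.23931901831266725]) @ [[-0.68,-0.69,-0.23], [0.04,0.29,-0.96], [0.73,-0.66,-0.17]]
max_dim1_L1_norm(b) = 0.55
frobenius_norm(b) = 0.52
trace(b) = -0.31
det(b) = 0.03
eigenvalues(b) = [(0.26+0j), (-0.29+0.12j), (-0.29-0.12j)]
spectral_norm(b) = 0.33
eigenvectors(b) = [[(0.33+0j), (-0.73+0j), (-0.73-0j)], [(-0.94+0j), -0.15+0.04j, (-0.15-0.04j)], [-0.01+0.00j, -0.00+0.66j, (-0-0.66j)]]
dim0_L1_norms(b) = [0.45, 0.45, 0.47]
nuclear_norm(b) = 0.89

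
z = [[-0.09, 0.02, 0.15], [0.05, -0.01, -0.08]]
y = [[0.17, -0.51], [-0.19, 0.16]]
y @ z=[[-0.04, 0.01, 0.07], [0.03, -0.01, -0.04]]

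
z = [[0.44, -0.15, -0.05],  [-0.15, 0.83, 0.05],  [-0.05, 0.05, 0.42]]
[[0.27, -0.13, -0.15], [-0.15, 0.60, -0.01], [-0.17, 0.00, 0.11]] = z@[[0.56, -0.06, -0.34],[-0.06, 0.72, -0.09],[-0.34, -0.09, 0.23]]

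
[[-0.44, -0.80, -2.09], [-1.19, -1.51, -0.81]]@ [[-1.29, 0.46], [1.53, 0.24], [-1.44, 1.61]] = [[2.35, -3.76], [0.39, -2.21]]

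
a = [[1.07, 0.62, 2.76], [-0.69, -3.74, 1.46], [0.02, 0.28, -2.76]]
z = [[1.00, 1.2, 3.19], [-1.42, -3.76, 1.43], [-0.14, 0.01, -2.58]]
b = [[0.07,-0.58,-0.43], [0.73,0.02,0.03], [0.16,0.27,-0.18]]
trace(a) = -5.43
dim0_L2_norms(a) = [1.27, 3.8, 4.17]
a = b + z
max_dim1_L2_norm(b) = 0.73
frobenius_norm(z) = 6.12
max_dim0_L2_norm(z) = 4.34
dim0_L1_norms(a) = [1.78, 4.64, 6.98]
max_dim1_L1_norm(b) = 1.08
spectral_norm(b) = 0.75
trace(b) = -0.09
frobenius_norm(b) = 1.09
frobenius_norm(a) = 5.78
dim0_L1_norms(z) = [2.56, 4.97, 7.2]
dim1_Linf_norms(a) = [2.76, 3.74, 2.76]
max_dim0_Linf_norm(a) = 3.74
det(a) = 9.12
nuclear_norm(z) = 8.83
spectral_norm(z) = 4.43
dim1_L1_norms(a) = [4.45, 5.89, 3.06]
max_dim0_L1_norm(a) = 6.98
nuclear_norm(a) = 8.64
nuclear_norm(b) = 1.78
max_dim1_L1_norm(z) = 6.61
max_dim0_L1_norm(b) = 0.96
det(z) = 3.33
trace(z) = -5.34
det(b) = -0.16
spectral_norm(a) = 4.55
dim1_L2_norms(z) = [3.55, 4.27, 2.58]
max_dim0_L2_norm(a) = 4.17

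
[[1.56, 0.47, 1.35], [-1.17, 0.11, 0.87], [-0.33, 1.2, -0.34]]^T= [[1.56, -1.17, -0.33], [0.47, 0.11, 1.20], [1.35, 0.87, -0.34]]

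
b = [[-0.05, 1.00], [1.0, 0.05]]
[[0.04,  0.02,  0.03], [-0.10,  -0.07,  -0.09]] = b@ [[-0.1, -0.07, -0.09], [0.03, 0.02, 0.03]]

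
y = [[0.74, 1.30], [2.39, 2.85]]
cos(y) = [[0.55, -0.55], [-1.00, -0.34]]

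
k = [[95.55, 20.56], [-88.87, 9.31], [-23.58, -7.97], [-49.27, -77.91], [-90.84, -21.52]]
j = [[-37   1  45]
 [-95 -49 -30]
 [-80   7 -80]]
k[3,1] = -77.91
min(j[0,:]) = -37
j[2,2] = -80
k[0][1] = 20.56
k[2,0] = -23.58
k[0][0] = 95.55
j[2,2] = -80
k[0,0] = 95.55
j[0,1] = 1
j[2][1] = 7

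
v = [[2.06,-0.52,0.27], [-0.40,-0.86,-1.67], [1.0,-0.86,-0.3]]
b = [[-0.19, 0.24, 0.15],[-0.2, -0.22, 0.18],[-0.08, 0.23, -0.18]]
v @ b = [[-0.31, 0.67, 0.17], [0.38, -0.29, 0.09], [0.01, 0.36, 0.05]]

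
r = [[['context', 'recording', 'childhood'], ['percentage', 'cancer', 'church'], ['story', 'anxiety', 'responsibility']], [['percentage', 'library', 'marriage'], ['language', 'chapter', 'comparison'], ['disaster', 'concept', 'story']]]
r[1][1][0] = 'language'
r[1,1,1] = 'chapter'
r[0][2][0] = 'story'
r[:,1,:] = [['percentage', 'cancer', 'church'], ['language', 'chapter', 'comparison']]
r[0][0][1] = 'recording'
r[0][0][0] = 'context'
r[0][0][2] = 'childhood'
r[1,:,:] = [['percentage', 'library', 'marriage'], ['language', 'chapter', 'comparison'], ['disaster', 'concept', 'story']]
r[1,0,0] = 'percentage'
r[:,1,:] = [['percentage', 'cancer', 'church'], ['language', 'chapter', 'comparison']]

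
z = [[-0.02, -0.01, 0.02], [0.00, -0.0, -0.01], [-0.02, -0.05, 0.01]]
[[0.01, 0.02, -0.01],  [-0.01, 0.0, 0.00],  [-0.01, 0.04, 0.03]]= z@[[-0.03, -0.87, 0.65],[0.41, -0.48, -0.83],[0.76, -0.04, -0.08]]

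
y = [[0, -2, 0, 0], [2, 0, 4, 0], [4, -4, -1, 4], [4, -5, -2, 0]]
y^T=[[0, 2, 4, 4], [-2, 0, -4, -5], [0, 4, -1, -2], [0, 0, 4, 0]]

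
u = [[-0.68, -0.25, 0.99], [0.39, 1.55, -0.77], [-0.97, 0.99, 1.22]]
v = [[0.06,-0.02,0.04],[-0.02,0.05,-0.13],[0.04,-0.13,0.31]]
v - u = [[0.74, 0.23, -0.95], [-0.41, -1.5, 0.64], [1.01, -1.12, -0.91]]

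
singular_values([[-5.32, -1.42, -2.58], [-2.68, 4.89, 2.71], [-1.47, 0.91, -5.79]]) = [7.71, 6.2, 3.75]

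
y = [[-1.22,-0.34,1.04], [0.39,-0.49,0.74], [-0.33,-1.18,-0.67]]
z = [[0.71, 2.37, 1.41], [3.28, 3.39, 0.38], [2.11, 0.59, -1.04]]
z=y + [[1.93, 2.71, 0.37], [2.89, 3.88, -0.36], [2.44, 1.77, -0.37]]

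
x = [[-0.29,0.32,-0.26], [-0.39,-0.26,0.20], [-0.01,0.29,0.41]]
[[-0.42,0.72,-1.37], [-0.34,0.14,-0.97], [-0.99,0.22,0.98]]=x @ [[1.11, -1.15, 3.29], [-1.43, 1.02, 0.44], [-1.37, -0.22, 2.16]]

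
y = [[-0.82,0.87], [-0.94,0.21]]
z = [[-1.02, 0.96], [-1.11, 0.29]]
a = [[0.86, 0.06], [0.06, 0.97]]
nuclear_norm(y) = 1.91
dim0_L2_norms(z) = [1.51, 1.0]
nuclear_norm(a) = 1.83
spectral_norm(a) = 1.00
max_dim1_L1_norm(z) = 1.98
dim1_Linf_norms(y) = [0.87, 0.94]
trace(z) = -0.73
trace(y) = -0.61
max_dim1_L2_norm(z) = 1.4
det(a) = 0.83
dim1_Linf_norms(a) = [0.86, 0.97]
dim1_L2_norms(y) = [1.2, 0.96]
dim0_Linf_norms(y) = [0.94, 0.87]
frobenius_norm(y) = 1.54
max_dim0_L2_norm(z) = 1.51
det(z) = 0.77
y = z @ a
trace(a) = 1.83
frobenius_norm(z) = 1.81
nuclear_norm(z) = 2.19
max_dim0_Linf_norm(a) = 0.97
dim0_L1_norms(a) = [0.92, 1.03]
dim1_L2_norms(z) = [1.4, 1.15]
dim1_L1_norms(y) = [1.69, 1.15]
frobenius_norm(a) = 1.30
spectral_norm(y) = 1.47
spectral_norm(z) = 1.76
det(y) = 0.65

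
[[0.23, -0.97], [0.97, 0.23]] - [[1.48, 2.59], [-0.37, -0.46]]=[[-1.25, -3.56], [1.34, 0.69]]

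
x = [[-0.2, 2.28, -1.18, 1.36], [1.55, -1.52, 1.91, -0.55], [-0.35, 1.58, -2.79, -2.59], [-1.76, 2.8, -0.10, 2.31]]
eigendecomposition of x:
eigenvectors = [[(-0.34+0j), (-0.23+0.38j), (-0.23-0.38j), 0.86+0.00j], [0.51+0.00j, (0.22-0.18j), (0.22+0.18j), 0.50+0.00j], [(-0.74+0j), (0.43-0.33j), (0.43+0.33j), (0.05+0j)], [(-0.28+0j), -0.65+0.00j, -0.65-0.00j, 0.11+0.00j]]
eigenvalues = [(-5.03+0j), (0.8+1.74j), (0.8-1.74j), (1.23+0j)]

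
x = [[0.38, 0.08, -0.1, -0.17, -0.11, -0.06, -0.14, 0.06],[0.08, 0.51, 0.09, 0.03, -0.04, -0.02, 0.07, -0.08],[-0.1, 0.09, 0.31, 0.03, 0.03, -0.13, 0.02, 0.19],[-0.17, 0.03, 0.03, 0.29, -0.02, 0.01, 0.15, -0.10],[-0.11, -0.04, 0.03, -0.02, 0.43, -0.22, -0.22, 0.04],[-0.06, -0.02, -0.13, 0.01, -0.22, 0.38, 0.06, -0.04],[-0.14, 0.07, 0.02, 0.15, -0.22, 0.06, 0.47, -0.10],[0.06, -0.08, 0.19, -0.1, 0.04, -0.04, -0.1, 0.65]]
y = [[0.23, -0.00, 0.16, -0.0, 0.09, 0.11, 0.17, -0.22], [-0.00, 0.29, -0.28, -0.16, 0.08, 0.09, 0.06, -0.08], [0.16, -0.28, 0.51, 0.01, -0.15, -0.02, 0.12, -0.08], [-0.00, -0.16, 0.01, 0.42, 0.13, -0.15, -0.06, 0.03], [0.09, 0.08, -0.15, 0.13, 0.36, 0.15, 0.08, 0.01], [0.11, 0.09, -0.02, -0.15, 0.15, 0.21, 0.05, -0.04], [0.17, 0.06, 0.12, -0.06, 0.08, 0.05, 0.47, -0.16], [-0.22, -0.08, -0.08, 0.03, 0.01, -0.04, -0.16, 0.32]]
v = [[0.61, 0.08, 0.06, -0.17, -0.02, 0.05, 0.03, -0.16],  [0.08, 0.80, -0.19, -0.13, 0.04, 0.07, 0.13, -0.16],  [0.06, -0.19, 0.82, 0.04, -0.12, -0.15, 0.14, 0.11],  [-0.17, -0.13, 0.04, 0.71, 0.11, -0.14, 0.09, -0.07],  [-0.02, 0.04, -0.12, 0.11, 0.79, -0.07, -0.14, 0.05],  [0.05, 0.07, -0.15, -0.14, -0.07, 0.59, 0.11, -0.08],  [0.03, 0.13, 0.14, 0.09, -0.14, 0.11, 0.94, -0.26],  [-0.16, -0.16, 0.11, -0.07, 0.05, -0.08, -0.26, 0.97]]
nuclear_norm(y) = 2.82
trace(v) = 6.23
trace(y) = 2.81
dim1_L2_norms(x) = [0.48, 0.54, 0.41, 0.38, 0.55, 0.47, 0.57, 0.7]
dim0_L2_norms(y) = [0.42, 0.46, 0.64, 0.5, 0.46, 0.34, 0.55, 0.44]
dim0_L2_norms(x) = [0.48, 0.54, 0.41, 0.38, 0.55, 0.47, 0.57, 0.7]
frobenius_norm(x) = 1.47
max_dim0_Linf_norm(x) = 0.65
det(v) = 0.06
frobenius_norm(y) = 1.37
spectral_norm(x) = 0.94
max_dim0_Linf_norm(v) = 0.97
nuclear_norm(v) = 6.23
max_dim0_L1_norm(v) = 1.86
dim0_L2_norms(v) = [0.66, 0.87, 0.88, 0.77, 0.82, 0.65, 1.01, 1.04]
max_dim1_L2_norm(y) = 0.64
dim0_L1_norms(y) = [0.98, 1.04, 1.33, 0.96, 1.05, 0.82, 1.17, 0.94]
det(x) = 0.00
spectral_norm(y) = 0.87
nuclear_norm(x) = 3.42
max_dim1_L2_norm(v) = 1.04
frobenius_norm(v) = 2.40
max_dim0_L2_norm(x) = 0.7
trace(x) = 3.42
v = x + y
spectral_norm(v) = 1.40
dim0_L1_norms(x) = [1.1, 0.92, 0.9, 0.8, 1.11, 0.92, 1.23, 1.26]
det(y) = -0.00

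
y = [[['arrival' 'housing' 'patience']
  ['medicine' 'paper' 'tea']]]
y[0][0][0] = 'arrival'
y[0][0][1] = 'housing'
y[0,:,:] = [['arrival', 'housing', 'patience'], ['medicine', 'paper', 'tea']]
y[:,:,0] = [['arrival', 'medicine']]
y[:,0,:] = [['arrival', 'housing', 'patience']]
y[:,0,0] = ['arrival']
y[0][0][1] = 'housing'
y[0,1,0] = 'medicine'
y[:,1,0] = ['medicine']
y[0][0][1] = 'housing'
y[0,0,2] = 'patience'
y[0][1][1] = 'paper'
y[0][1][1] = 'paper'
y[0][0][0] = 'arrival'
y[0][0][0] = 'arrival'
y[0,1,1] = 'paper'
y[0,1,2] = 'tea'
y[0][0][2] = 'patience'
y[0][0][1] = 'housing'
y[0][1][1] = 'paper'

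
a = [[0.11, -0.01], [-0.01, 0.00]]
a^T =[[0.11, -0.01], [-0.01, 0.00]]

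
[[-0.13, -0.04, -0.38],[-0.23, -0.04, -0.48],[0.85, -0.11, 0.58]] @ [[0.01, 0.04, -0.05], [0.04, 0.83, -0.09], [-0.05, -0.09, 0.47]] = [[0.02, -0.0, -0.17], [0.02, 0.0, -0.21], [-0.02, -0.11, 0.24]]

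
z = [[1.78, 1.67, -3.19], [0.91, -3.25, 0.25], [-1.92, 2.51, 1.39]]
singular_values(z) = [4.62, 4.26, 0.03]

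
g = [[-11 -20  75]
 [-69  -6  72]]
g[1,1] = -6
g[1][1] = -6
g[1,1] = -6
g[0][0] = -11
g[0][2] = 75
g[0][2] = 75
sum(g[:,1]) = -26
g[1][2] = 72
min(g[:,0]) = -69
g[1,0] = -69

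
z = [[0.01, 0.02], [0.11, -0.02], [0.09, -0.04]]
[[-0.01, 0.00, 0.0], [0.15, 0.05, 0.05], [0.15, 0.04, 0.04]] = z@[[1.13, 0.40, 0.45], [-1.14, -0.17, -0.02]]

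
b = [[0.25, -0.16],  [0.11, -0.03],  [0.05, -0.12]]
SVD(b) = [[-0.89,-0.15],[-0.32,-0.48],[-0.33,0.87]] @ diag([0.33394253411646535, 0.0805132529952265]) @ [[-0.82, 0.57], [-0.57, -0.82]]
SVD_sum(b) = [[0.24, -0.17],[0.09, -0.06],[0.09, -0.06]] + [[0.01,  0.01],[0.02,  0.03],[-0.04,  -0.06]]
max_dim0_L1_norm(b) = 0.41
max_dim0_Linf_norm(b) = 0.25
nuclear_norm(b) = 0.41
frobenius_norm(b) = 0.34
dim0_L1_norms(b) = [0.41, 0.31]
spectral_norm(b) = 0.33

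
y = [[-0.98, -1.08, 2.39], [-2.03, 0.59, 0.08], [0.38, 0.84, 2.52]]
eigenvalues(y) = [(-2.25+0j), (2.19+0.58j), (2.19-0.58j)]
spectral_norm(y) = 3.52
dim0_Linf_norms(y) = [2.03, 1.08, 2.52]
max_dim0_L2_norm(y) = 3.47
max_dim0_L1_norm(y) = 4.99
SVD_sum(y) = [[-0.55, -0.11, 2.53], [-0.10, -0.02, 0.47], [-0.49, -0.10, 2.29]] + [[-0.47,-0.02,-0.1], [-1.9,-0.06,-0.41], [0.91,0.03,0.2]] + [[0.04,  -0.95,  -0.03], [-0.03,  0.67,  0.02], [-0.04,  0.91,  0.03]]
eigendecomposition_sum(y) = [[(-1.51-0j), -0.80+0.00j, 0.77-0.00j], [(-1.09-0j), -0.58+0.00j, (0.56-0j)], [0.31+0.00j, (0.17-0j), -0.16+0.00j]] + [[0.27+0.44j,(-0.14-1.06j),(0.81-1.54j)], [-0.47-0.37j,0.58+1.08j,-0.24+1.99j], [(0.03+0.49j),(0.34-0.95j),1.34-0.95j]] + [[0.27-0.44j, (-0.14+1.06j), (0.81+1.54j)], [-0.47+0.37j, (0.58-1.08j), -0.24-1.99j], [(0.03-0.49j), (0.34+0.95j), (1.34+0.95j)]]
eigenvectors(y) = [[(0.8+0j), (0.52+0.2j), 0.52-0.20j], [(0.58+0j), -0.64+0.00j, -0.64-0.00j], [(-0.17+0j), 0.35+0.39j, 0.35-0.39j]]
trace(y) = 2.13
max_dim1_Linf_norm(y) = 2.52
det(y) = -11.56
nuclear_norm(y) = 7.22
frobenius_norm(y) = 4.42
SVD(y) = [[-0.73,-0.22,-0.64], [-0.14,-0.88,0.46], [-0.67,0.42,0.62]] @ diag([3.524464240651905, 2.2124856148111234, 1.4824841384041276]) @ [[0.21, 0.04, -0.98], [0.98, 0.03, 0.21], [-0.04, 1.0, 0.04]]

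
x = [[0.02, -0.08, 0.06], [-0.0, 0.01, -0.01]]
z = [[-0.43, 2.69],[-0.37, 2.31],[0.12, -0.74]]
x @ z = [[0.03,-0.18], [-0.00,0.03]]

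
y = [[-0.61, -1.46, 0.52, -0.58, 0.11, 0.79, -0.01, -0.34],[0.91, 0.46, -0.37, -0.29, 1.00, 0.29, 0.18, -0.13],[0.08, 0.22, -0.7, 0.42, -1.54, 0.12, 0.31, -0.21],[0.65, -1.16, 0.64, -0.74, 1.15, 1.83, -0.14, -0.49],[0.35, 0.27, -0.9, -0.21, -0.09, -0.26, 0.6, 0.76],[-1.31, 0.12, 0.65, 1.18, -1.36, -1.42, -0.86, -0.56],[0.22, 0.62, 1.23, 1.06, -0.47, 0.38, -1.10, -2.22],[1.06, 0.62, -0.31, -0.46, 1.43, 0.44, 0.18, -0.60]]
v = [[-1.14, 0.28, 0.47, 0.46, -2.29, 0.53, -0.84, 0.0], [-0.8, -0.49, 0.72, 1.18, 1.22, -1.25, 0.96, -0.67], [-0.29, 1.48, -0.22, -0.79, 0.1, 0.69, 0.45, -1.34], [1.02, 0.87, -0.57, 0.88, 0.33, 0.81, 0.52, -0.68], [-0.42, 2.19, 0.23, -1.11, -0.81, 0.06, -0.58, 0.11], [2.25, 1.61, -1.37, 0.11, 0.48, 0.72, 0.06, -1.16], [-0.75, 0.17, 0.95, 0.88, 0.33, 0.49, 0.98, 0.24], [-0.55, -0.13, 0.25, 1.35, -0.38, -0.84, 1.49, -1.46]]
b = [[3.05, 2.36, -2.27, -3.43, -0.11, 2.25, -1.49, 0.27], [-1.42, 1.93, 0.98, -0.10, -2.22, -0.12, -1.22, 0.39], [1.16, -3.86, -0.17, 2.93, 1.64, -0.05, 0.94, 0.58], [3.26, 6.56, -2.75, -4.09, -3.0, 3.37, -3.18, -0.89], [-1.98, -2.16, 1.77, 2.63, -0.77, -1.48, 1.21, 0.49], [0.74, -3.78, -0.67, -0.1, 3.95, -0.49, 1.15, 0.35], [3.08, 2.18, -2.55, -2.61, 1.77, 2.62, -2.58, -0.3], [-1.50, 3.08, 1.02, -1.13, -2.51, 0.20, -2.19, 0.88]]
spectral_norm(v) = 4.49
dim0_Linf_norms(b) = [3.26, 6.56, 2.75, 4.09, 3.95, 3.37, 3.18, 0.89]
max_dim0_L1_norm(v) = 7.22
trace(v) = -1.54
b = y @ v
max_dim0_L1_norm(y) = 7.15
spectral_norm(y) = 4.37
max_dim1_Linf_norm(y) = 2.22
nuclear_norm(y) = 13.06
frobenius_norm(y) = 6.46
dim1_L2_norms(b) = [6.26, 3.65, 5.36, 10.45, 4.81, 5.71, 6.66, 5.1]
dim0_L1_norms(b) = [16.19, 25.91, 12.18, 17.02, 15.97, 10.58, 13.96, 4.15]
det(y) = 0.00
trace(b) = -2.24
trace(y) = -4.80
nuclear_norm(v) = 17.26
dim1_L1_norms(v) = [6.01, 7.29, 5.36, 5.68, 5.51, 7.76, 4.79, 6.45]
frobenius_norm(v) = 7.42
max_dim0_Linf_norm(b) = 6.56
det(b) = -0.13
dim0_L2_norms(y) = [2.15, 2.14, 2.04, 1.98, 2.97, 2.55, 1.58, 2.57]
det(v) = 15.99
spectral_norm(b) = 15.06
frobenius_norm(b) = 17.79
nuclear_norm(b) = 30.35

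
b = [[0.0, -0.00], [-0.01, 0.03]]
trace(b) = 0.03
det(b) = 0.00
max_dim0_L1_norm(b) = 0.03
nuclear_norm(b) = 0.03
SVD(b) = [[0.0,1.0], [1.0,0.0]] @ diag([0.0316227766016838, 0.0]) @ [[-0.32, 0.95], [0.95, 0.32]]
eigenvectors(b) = [[0.0,0.95], [1.0,0.32]]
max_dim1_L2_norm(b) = 0.03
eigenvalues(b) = [0.03, 0.0]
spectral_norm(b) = 0.03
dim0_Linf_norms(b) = [0.01, 0.03]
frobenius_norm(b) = 0.03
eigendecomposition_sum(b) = [[0.00,  0.0],[-0.01,  0.03]] + [[0.00, 0.00], [0.0, 0.0]]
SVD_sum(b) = [[0.0, 0.0], [-0.01, 0.03]] + [[0.00, 0.0], [0.00, 0.00]]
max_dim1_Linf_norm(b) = 0.03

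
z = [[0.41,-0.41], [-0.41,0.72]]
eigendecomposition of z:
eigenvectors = [[-0.82, 0.57], [-0.57, -0.82]]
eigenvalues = [0.13, 1.0]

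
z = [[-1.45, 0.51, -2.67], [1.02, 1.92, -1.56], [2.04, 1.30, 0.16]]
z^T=[[-1.45, 1.02, 2.04],[0.51, 1.92, 1.30],[-2.67, -1.56, 0.16]]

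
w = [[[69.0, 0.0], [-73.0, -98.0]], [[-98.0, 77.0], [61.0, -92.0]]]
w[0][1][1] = -98.0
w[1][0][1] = 77.0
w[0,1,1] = -98.0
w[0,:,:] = [[69.0, 0.0], [-73.0, -98.0]]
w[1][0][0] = -98.0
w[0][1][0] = -73.0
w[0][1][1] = -98.0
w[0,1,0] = -73.0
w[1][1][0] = 61.0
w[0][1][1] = -98.0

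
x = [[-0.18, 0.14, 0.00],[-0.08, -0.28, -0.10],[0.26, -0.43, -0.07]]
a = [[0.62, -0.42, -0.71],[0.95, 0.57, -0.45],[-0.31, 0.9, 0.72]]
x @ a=[[0.02, 0.16, 0.06], [-0.28, -0.22, 0.11], [-0.23, -0.42, -0.04]]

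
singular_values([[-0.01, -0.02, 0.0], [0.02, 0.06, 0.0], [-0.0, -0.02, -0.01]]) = [0.07, 0.01, 0.0]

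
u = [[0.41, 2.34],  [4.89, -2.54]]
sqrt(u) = [[(1.13+0.65j), (0.51-0.69j)],[(1.07-1.44j), (0.49+1.53j)]]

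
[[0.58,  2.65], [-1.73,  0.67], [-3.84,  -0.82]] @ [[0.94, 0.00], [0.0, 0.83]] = [[0.55,  2.2], [-1.63,  0.56], [-3.61,  -0.68]]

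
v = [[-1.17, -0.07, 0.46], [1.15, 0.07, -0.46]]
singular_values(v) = [1.77, 0.01]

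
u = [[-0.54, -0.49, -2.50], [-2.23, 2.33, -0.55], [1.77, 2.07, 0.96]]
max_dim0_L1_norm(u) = 4.89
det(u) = 19.46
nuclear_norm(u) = 8.47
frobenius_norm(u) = 5.08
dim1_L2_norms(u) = [2.6, 3.27, 2.89]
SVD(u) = [[0.63, -0.15, 0.76], [0.42, 0.89, -0.17], [-0.65, 0.43, 0.62]] @ diag([3.507852909246657, 3.25962164494977, 1.701538920761061]) @ [[-0.69, -0.19, -0.69], [-0.35, 0.93, 0.09], [0.63, 0.31, -0.72]]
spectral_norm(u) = 3.51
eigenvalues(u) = [(-0.2+2.48j), (-0.2-2.48j), (3.15+0j)]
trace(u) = 2.75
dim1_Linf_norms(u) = [2.5, 2.33, 2.07]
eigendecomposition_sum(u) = [[-0.54+0.99j, (0.32+0.48j), (-1.09+0.04j)],[(-0.58+0.37j), 0.03+0.35j, -0.60-0.30j],[(1.17+0.32j), 0.42-0.45j, 0.31+1.13j]] + [[-0.54-0.99j,  0.32-0.48j,  -1.09-0.04j], [(-0.58-0.37j),  0.03-0.35j,  -0.60+0.30j], [(1.17-0.32j),  0.42+0.45j,  0.31-1.13j]] + [[0.53-0.00j, -1.13-0.00j, (-0.32-0j)], [(-1.06+0j), (2.27+0j), (0.64+0j)], [-0.58+0.00j, 1.23+0.00j, (0.35+0j)]]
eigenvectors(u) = [[(-0.14+0.61j), -0.14-0.61j, -0.40+0.00j], [(-0.26+0.29j), -0.26-0.29j, (0.8+0j)], [(0.68+0j), 0.68-0.00j, (0.44+0j)]]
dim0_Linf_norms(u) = [2.23, 2.33, 2.5]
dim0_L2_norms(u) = [2.9, 3.15, 2.73]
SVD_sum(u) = [[-1.53, -0.43, -1.52], [-1.03, -0.29, -1.02], [1.6, 0.45, 1.59]] + [[0.18, -0.46, -0.05],[-1.02, 2.71, 0.27],[-0.49, 1.30, 0.13]] + [[0.81, 0.40, -0.93],[-0.18, -0.09, 0.2],[0.67, 0.33, -0.76]]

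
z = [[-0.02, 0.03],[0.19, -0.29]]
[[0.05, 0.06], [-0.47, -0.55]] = z @ [[-0.2,0.84], [1.49,2.43]]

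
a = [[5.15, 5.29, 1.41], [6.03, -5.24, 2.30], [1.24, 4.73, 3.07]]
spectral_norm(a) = 9.08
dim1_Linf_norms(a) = [5.29, 6.03, 4.73]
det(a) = -172.34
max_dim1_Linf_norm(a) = 6.03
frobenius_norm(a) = 12.61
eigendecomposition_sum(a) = [[-1.05, 2.42, -0.36], [2.97, -6.81, 1.01], [-1.13, 2.58, -0.38]] + [[5.65, 2.97, 2.55], [3.01, 1.58, 1.36], [3.66, 1.92, 1.65]] + [[0.55,-0.1,-0.78], [0.05,-0.01,-0.07], [-1.29,0.23,1.81]]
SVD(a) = [[-0.8, -0.16, -0.58], [0.06, -0.98, 0.19], [-0.6, 0.11, 0.80]] @ diag([9.084287250054834, 8.448177920838324, 2.2455767580626396]) @ [[-0.49, -0.81, -0.31], [-0.78, 0.57, -0.25], [-0.38, -0.12, 0.92]]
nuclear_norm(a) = 19.78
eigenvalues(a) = [-8.25, 8.88, 2.35]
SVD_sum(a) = [[3.6,5.91,2.26], [-0.28,-0.45,-0.17], [2.67,4.39,1.67]] + [[1.05, -0.77, 0.34], [6.47, -4.74, 2.09], [-0.75, 0.55, -0.24]] + [[0.49, 0.15, -1.19], [-0.16, -0.05, 0.38], [-0.68, -0.21, 1.64]]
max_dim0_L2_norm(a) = 8.82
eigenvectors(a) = [[0.31, -0.77, -0.40], [-0.89, -0.41, -0.04], [0.34, -0.5, 0.92]]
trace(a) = 2.98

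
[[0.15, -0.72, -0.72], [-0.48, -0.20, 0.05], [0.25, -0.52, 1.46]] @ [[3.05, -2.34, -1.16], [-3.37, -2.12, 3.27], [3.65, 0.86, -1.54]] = [[0.26, 0.56, -1.42], [-0.61, 1.59, -0.17], [7.84, 1.77, -4.24]]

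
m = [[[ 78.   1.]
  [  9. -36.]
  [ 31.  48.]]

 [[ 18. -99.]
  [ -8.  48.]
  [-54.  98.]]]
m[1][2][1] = 98.0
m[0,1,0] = 9.0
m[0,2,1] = 48.0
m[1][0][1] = -99.0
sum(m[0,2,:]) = 79.0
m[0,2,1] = 48.0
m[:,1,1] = [-36.0, 48.0]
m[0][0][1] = 1.0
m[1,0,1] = -99.0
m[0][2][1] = 48.0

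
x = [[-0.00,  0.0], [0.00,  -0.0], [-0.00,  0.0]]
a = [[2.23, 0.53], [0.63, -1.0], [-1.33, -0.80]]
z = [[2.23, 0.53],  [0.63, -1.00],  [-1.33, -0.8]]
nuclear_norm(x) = 0.00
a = z + x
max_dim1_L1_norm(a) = 2.76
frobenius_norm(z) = 3.01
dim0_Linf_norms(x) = [0.0, 0.0]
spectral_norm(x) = 0.00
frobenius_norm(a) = 3.01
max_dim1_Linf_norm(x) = 0.0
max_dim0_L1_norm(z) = 4.19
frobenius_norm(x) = 0.00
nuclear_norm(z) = 3.97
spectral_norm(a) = 2.76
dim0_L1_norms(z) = [4.19, 2.33]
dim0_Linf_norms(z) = [2.23, 1.0]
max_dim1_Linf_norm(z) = 2.23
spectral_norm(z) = 2.76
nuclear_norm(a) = 3.97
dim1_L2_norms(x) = [0.0, 0.0, 0.0]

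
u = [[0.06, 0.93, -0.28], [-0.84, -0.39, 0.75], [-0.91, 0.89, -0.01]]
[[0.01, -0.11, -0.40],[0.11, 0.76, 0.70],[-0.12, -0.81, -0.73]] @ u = [[0.46, -0.3, -0.08],[-1.27, 0.43, 0.53],[1.34, -0.45, -0.57]]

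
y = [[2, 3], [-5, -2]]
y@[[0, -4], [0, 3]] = [[0, 1], [0, 14]]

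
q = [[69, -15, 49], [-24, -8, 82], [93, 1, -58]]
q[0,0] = 69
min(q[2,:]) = -58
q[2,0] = 93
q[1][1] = -8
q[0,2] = 49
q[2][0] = 93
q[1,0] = -24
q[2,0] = 93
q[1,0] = -24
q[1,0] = -24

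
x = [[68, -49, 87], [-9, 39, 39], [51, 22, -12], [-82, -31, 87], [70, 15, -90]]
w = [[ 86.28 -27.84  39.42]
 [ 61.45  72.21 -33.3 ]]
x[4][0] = 70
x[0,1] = -49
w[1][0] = 61.45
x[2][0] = 51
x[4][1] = 15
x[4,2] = -90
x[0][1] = -49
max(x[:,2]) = 87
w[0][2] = 39.42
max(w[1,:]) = 72.21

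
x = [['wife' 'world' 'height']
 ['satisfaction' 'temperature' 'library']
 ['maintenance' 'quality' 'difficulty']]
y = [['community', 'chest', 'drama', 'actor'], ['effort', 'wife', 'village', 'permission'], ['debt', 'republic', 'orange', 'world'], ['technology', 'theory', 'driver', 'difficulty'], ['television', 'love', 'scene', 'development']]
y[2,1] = 'republic'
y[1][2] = 'village'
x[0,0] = 'wife'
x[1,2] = 'library'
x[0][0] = 'wife'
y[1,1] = 'wife'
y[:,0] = ['community', 'effort', 'debt', 'technology', 'television']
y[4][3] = 'development'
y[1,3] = 'permission'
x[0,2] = 'height'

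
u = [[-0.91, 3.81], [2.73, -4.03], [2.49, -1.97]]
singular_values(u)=[6.81, 1.65]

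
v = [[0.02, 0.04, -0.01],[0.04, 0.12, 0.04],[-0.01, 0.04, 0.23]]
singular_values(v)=[0.24, 0.12, 0.0]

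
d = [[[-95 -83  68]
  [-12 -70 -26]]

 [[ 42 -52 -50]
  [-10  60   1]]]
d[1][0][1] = -52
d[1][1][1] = 60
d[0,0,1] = -83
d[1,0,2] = -50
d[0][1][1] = -70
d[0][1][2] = -26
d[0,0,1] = -83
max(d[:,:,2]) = 68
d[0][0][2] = 68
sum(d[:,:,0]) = -75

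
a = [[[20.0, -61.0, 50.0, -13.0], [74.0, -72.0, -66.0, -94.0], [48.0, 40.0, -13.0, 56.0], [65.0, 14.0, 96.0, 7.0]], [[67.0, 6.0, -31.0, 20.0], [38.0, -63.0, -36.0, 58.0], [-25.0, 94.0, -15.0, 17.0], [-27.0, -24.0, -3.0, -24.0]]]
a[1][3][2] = -3.0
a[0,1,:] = [74.0, -72.0, -66.0, -94.0]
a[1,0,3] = 20.0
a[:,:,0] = [[20.0, 74.0, 48.0, 65.0], [67.0, 38.0, -25.0, -27.0]]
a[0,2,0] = 48.0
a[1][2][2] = -15.0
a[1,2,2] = -15.0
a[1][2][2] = -15.0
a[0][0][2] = 50.0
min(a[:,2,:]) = -25.0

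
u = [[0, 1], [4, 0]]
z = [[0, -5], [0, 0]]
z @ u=[[-20, 0], [0, 0]]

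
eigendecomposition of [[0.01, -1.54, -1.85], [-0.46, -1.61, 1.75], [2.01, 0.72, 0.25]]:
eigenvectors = [[0.71+0.00j,0.71-0.00j,(0.24+0j)],[-0.31-0.20j,-0.31+0.20j,0.88+0.00j],[(0.03-0.6j),0.03+0.60j,-0.40+0.00j]]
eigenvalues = [(0.59+2j), (0.59-2j), (-2.53+0j)]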